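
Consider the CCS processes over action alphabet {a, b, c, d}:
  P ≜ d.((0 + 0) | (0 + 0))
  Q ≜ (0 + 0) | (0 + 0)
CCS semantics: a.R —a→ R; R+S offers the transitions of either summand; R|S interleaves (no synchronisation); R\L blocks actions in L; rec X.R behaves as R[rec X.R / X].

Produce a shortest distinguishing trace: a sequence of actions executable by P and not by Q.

d

P's transition system — 2 states:
  p0 = d.((0 + 0) | (0 + 0)) → =d=> p1
  p1 = (0 + 0) | (0 + 0) → deadlocked
Q's transition system — 1 states:
  q0 = (0 + 0) | (0 + 0) → deadlocked
Trace ⟨d⟩ through P, begin at {p0}:
  step 1 (d): {p1}
  ✓ P
Trace ⟨d⟩ through Q, begin at {q0}:
  step 1 (d): ∅ (Q stuck)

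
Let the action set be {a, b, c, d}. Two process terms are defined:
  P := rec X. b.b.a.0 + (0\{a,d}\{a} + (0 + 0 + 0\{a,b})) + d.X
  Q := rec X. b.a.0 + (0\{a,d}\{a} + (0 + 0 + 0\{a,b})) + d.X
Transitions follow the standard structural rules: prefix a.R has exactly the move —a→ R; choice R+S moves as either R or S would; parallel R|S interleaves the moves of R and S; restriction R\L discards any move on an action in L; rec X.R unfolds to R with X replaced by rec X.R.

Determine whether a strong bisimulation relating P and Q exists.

LTS(P): 4 reachable states
  p0 = rec X. b.b.a.0 + (0\{a,d}\{a} + (0 + 0 + 0\{a,b})) + d.X :: —b→ p1, —d→ p0
  p1 = b.a.0 :: —b→ p2
  p2 = a.0 :: —a→ p3
  p3 = 0 :: (no moves)
LTS(Q): 3 reachable states
  q0 = rec X. b.a.0 + (0\{a,d}\{a} + (0 + 0 + 0\{a,b})) + d.X :: —b→ q1, —d→ q0
  q1 = a.0 :: —a→ q2
  q2 = 0 :: (no moves)
Partition-refinement fixed point:
  B0 = {p0}
  B1 = {p1}
  B2 = {p2, q1}
  B3 = {p3, q2}
  B4 = {q0}
p0 ∈ B0, q0 ∈ B4 → different blocks

not bisimilar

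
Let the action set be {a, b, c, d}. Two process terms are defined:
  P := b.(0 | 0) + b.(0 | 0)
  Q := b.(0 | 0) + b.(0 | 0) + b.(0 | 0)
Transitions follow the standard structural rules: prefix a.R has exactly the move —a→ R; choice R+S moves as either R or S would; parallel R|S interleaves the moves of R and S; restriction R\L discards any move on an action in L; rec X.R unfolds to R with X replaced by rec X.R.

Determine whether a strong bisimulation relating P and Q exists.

P's transition system — 2 states:
  s0 = b.(0 | 0) + b.(0 | 0) ⊢ —b→ s1
  s1 = 0 | 0 ⊢ deadlocked
Q's transition system — 2 states:
  t0 = b.(0 | 0) + b.(0 | 0) + b.(0 | 0) ⊢ —b→ t1
  t1 = 0 | 0 ⊢ deadlocked
Partition-refinement fixed point:
  B0 = {s0, t0}
  B1 = {s1, t1}
s0 ∈ B0, t0 ∈ B0 → same block

YES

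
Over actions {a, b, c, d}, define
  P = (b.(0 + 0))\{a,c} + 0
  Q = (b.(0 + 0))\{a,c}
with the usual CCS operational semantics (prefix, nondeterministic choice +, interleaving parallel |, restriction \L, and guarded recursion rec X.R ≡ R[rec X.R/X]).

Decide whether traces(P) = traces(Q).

traces(P) = traces(Q)

P's transition system — 2 states:
  m0 = (b.(0 + 0))\{a,c} + 0 → =b=> m1
  m1 = (0 + 0)\{a,c} → stopped
Q's transition system — 2 states:
  n0 = (b.(0 + 0))\{a,c} → =b=> n1
  n1 = (0 + 0)\{a,c} → stopped
Coarsest stable partition (strong bisimilarity classes):
  B0 = {m0, n0}
  B1 = {m1, n1}
m0 ∈ B0, n0 ∈ B0 → same block
Bisimilar ⇒ trace-equivalent.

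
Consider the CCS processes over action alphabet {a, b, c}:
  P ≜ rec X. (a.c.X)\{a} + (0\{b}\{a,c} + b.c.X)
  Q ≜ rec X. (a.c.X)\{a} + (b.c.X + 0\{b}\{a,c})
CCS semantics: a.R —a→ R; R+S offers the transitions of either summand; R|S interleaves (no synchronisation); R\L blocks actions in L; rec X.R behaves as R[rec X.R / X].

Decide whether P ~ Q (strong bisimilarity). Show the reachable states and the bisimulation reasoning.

P ~ Q

P's transition system — 2 states:
  p0 = rec X. (a.c.X)\{a} + (0\{b}\{a,c} + b.c.X) has moves ··b··> p1
  p1 = c.(rec X. (a.c.X)\{a} + (0\{b}\{a,c} + b.c.X)) has moves ··c··> p0
Q's transition system — 2 states:
  q0 = rec X. (a.c.X)\{a} + (b.c.X + 0\{b}\{a,c}) has moves ··b··> q1
  q1 = c.(rec X. (a.c.X)\{a} + (b.c.X + 0\{b}\{a,c})) has moves ··c··> q0
Coarsest stable partition (strong bisimilarity classes):
  B0 = {p0, q0}
  B1 = {p1, q1}
p0 ∈ B0, q0 ∈ B0 → same block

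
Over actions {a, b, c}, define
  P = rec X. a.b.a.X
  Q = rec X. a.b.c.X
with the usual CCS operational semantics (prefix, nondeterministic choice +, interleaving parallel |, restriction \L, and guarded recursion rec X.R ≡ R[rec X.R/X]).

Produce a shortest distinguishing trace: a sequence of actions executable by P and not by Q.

LTS(P): 3 reachable states
  p0 = rec X. a.b.a.X has moves =a=> p1
  p1 = b.a.(rec X. a.b.a.X) has moves =b=> p2
  p2 = a.(rec X. a.b.a.X) has moves =a=> p0
LTS(Q): 3 reachable states
  q0 = rec X. a.b.c.X has moves =a=> q1
  q1 = b.c.(rec X. a.b.c.X) has moves =b=> q2
  q2 = c.(rec X. a.b.c.X) has moves =c=> q0
Trace ⟨aba⟩ through P, begin at {p0}:
  [1] a ⇒ {p1}
  [2] b ⇒ {p2}
  [3] a ⇒ {p0}
  — P admits the full trace.
Trace ⟨aba⟩ through Q, begin at {q0}:
  [1] a ⇒ {q1}
  [2] b ⇒ {q2}
  [3] a ⇒ no successor for Q

aba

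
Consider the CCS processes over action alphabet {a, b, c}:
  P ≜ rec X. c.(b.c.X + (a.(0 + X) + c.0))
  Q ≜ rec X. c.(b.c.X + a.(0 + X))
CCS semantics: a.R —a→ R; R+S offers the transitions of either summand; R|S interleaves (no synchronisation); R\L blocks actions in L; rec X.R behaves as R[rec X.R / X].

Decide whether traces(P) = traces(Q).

traces(P) ≠ traces(Q) — witness ⟨cc⟩

P's transition system — 5 states:
  m0 = rec X. c.(b.c.X + (a.(0 + X) + c.0)) has moves ··c··> m1
  m1 = b.c.(rec X. c.(b.c.X + (a.(0 + X) + c.0))) + (a.(0 + (rec X. c.(b.c.X + (a.(0 + X) + c.0)))) + c.0) has moves ··a··> m2, ··b··> m3, ··c··> m4
  m2 = 0 + (rec X. c.(b.c.X + (a.(0 + X) + c.0))) has moves ··c··> m1
  m3 = c.(rec X. c.(b.c.X + (a.(0 + X) + c.0))) has moves ··c··> m0
  m4 = 0 has moves stopped
Q's transition system — 4 states:
  n0 = rec X. c.(b.c.X + a.(0 + X)) has moves ··c··> n1
  n1 = b.c.(rec X. c.(b.c.X + a.(0 + X))) + a.(0 + (rec X. c.(b.c.X + a.(0 + X)))) has moves ··a··> n2, ··b··> n3
  n2 = 0 + (rec X. c.(b.c.X + a.(0 + X))) has moves ··c··> n1
  n3 = c.(rec X. c.(b.c.X + a.(0 + X))) has moves ··c··> n0
Trace ⟨cc⟩ through P, begin at {m0}:
  [1] c ⇒ {m1}
  [2] c ⇒ {m4}
  P completes σ.
Trace ⟨cc⟩ through Q, begin at {n0}:
  [1] c ⇒ {n1}
  [2] c ⇒ ∅ (Q stuck)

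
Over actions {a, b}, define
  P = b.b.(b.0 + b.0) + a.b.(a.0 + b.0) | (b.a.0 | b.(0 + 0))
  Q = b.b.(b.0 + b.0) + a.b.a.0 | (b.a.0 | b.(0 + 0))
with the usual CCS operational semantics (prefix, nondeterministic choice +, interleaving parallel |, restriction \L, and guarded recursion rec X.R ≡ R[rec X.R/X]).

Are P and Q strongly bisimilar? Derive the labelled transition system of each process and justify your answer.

P's transition system — 27 states:
  m0 = b.b.(b.0 + b.0) + a.b.(a.0 + b.0) | (b.a.0 | b.(0 + 0)) → =a=> m1, =b=> m2, =b=> m3, =b=> m4
  m1 = b.(a.0 + b.0) | (b.a.0 | b.(0 + 0)) → =b=> m5, =b=> m6, =b=> m7
  m2 = a.b.(a.0 + b.0) | (a.0 | b.(0 + 0)) → =a=> m6, =a=> m8, =b=> m9
  m3 = a.b.(a.0 + b.0) | (b.a.0 | (0 + 0)) → =a=> m7, =b=> m9
  m4 = b.(b.0 + b.0) → =b=> m10
  m5 = (a.0 + b.0) | (b.a.0 | b.(0 + 0)) → =a=> m11, =b=> m11, =b=> m12, =b=> m13
  m6 = b.(a.0 + b.0) | (a.0 | b.(0 + 0)) → =a=> m14, =b=> m12, =b=> m15
  m7 = b.(a.0 + b.0) | (b.a.0 | (0 + 0)) → =b=> m13, =b=> m15
  m8 = a.b.(a.0 + b.0) | (0 | b.(0 + 0)) → =a=> m14, =b=> m16
  m9 = a.b.(a.0 + b.0) | (a.0 | (0 + 0)) → =a=> m15, =a=> m16
  m10 = b.0 + b.0 → =b=> m17
  m11 = 0 | (b.a.0 | b.(0 + 0)) → =b=> m18, =b=> m19
  m12 = (a.0 + b.0) | (a.0 | b.(0 + 0)) → =a=> m18, =a=> m20, =b=> m18, =b=> m21
  m13 = (a.0 + b.0) | (b.a.0 | (0 + 0)) → =a=> m19, =b=> m19, =b=> m21
  m14 = b.(a.0 + b.0) | (0 | b.(0 + 0)) → =b=> m20, =b=> m22
  m15 = b.(a.0 + b.0) | (a.0 | (0 + 0)) → =a=> m22, =b=> m21
  m16 = a.b.(a.0 + b.0) | (0 | (0 + 0)) → =a=> m22
  m17 = 0 → ·
  m18 = 0 | (a.0 | b.(0 + 0)) → =a=> m23, =b=> m24
  m19 = 0 | (b.a.0 | (0 + 0)) → =b=> m24
  m20 = (a.0 + b.0) | (0 | b.(0 + 0)) → =a=> m23, =b=> m23, =b=> m25
  m21 = (a.0 + b.0) | (a.0 | (0 + 0)) → =a=> m24, =a=> m25, =b=> m24
  m22 = b.(a.0 + b.0) | (0 | (0 + 0)) → =b=> m25
  m23 = 0 | (0 | b.(0 + 0)) → =b=> m26
  m24 = 0 | (a.0 | (0 + 0)) → =a=> m26
  m25 = (a.0 + b.0) | (0 | (0 + 0)) → =a=> m26, =b=> m26
  m26 = 0 | (0 | (0 + 0)) → ·
Q's transition system — 27 states:
  n0 = b.b.(b.0 + b.0) + a.b.a.0 | (b.a.0 | b.(0 + 0)) → =a=> n1, =b=> n2, =b=> n3, =b=> n4
  n1 = b.a.0 | (b.a.0 | b.(0 + 0)) → =b=> n5, =b=> n6, =b=> n7
  n2 = a.b.a.0 | (a.0 | b.(0 + 0)) → =a=> n6, =a=> n8, =b=> n9
  n3 = a.b.a.0 | (b.a.0 | (0 + 0)) → =a=> n7, =b=> n9
  n4 = b.(b.0 + b.0) → =b=> n10
  n5 = a.0 | (b.a.0 | b.(0 + 0)) → =a=> n11, =b=> n12, =b=> n13
  n6 = b.a.0 | (a.0 | b.(0 + 0)) → =a=> n14, =b=> n12, =b=> n15
  n7 = b.a.0 | (b.a.0 | (0 + 0)) → =b=> n13, =b=> n15
  n8 = a.b.a.0 | (0 | b.(0 + 0)) → =a=> n14, =b=> n16
  n9 = a.b.a.0 | (a.0 | (0 + 0)) → =a=> n15, =a=> n16
  n10 = b.0 + b.0 → =b=> n17
  n11 = 0 | (b.a.0 | b.(0 + 0)) → =b=> n18, =b=> n19
  n12 = a.0 | (a.0 | b.(0 + 0)) → =a=> n18, =a=> n20, =b=> n21
  n13 = a.0 | (b.a.0 | (0 + 0)) → =a=> n19, =b=> n21
  n14 = b.a.0 | (0 | b.(0 + 0)) → =b=> n20, =b=> n22
  n15 = b.a.0 | (a.0 | (0 + 0)) → =a=> n22, =b=> n21
  n16 = a.b.a.0 | (0 | (0 + 0)) → =a=> n22
  n17 = 0 → ·
  n18 = 0 | (a.0 | b.(0 + 0)) → =a=> n23, =b=> n24
  n19 = 0 | (b.a.0 | (0 + 0)) → =b=> n24
  n20 = a.0 | (0 | b.(0 + 0)) → =a=> n23, =b=> n25
  n21 = a.0 | (a.0 | (0 + 0)) → =a=> n24, =a=> n25
  n22 = b.a.0 | (0 | (0 + 0)) → =b=> n25
  n23 = 0 | (0 | b.(0 + 0)) → =b=> n26
  n24 = 0 | (a.0 | (0 + 0)) → =a=> n26
  n25 = a.0 | (0 | (0 + 0)) → =a=> n26
  n26 = 0 | (0 | (0 + 0)) → ·
Bisimilarity quotient blocks:
  B0 = {m0}
  B1 = {m4, n4}
  B2 = {m10, m23, n10, n23}
  B3 = {m17, m26, n17, n26}
  B4 = {m3}
  B5 = {m9}
  B6 = {m15}
  B7 = {m21}
  B8 = {m24, n24, n25}
  B9 = {m25}
  B10 = {m22}
  B11 = {m16}
  B12 = {m7}
  B13 = {m13}
  B14 = {m19, n19, n22}
  B15 = {m2}
  B16 = {m6}
  B17 = {m14}
  B18 = {m20}
  B19 = {m12}
  B20 = {m18, n18, n20}
  B21 = {m8}
  B22 = {m1}
  B23 = {m5}
  B24 = {m11, n11, n14}
  B25 = {n0}
  B26 = {n1}
  B27 = {n5, n6}
  B28 = {n13, n15}
  B29 = {n21}
  B30 = {n12}
  B31 = {n7}
  B32 = {n3}
  B33 = {n9}
  B34 = {n16}
  B35 = {n2}
  B36 = {n8}
m0 ∈ B0, n0 ∈ B25 → different blocks

NO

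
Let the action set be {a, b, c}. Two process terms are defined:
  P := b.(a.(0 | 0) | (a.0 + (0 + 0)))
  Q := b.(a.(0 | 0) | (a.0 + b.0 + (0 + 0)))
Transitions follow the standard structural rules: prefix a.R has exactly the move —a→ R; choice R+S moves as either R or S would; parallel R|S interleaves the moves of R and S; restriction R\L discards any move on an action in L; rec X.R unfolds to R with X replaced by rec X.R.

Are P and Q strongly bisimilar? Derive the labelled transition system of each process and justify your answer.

LTS(P): 5 reachable states
  s0 = b.(a.(0 | 0) | (a.0 + (0 + 0))) :: ··b··> s1
  s1 = a.(0 | 0) | (a.0 + (0 + 0)) :: ··a··> s2, ··a··> s3
  s2 = 0 | 0 | (a.0 + (0 + 0)) :: ··a··> s4
  s3 = a.(0 | 0) | 0 :: ··a··> s4
  s4 = 0 | 0 | 0 :: ·
LTS(Q): 5 reachable states
  t0 = b.(a.(0 | 0) | (a.0 + b.0 + (0 + 0))) :: ··b··> t1
  t1 = a.(0 | 0) | (a.0 + b.0 + (0 + 0)) :: ··a··> t2, ··a··> t3, ··b··> t3
  t2 = 0 | 0 | (a.0 + b.0 + (0 + 0)) :: ··a··> t4, ··b··> t4
  t3 = a.(0 | 0) | 0 :: ··a··> t4
  t4 = 0 | 0 | 0 :: ·
Partition-refinement fixed point:
  B0 = {s0}
  B1 = {s1}
  B2 = {s2, s3, t3}
  B3 = {s4, t4}
  B4 = {t0}
  B5 = {t1}
  B6 = {t2}
s0 ∈ B0, t0 ∈ B4 → different blocks

not bisimilar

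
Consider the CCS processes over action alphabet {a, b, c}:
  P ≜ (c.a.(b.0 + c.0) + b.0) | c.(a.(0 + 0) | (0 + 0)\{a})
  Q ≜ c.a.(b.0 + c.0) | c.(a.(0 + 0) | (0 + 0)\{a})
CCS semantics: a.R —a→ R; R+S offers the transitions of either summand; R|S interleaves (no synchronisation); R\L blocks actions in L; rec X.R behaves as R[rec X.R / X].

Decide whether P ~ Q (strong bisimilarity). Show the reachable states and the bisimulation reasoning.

P's transition system — 12 states:
  u0 = (c.a.(b.0 + c.0) + b.0) | c.(a.(0 + 0) | (0 + 0)\{a}) has moves -b-> u1, -c-> u2, -c-> u3
  u1 = 0 | c.(a.(0 + 0) | (0 + 0)\{a}) has moves -c-> u4
  u2 = (c.a.(b.0 + c.0) + b.0) | (a.(0 + 0) | (0 + 0)\{a}) has moves -a-> u5, -b-> u4, -c-> u6
  u3 = a.(b.0 + c.0) | c.(a.(0 + 0) | (0 + 0)\{a}) has moves -a-> u7, -c-> u6
  u4 = 0 | (a.(0 + 0) | (0 + 0)\{a}) has moves -a-> u8
  u5 = (c.a.(b.0 + c.0) + b.0) | ((0 + 0) | (0 + 0)\{a}) has moves -b-> u8, -c-> u9
  u6 = a.(b.0 + c.0) | (a.(0 + 0) | (0 + 0)\{a}) has moves -a-> u10, -a-> u9
  u7 = (b.0 + c.0) | c.(a.(0 + 0) | (0 + 0)\{a}) has moves -b-> u1, -c-> u1, -c-> u10
  u8 = 0 | ((0 + 0) | (0 + 0)\{a}) has moves ∅
  u9 = a.(b.0 + c.0) | ((0 + 0) | (0 + 0)\{a}) has moves -a-> u11
  u10 = (b.0 + c.0) | (a.(0 + 0) | (0 + 0)\{a}) has moves -a-> u11, -b-> u4, -c-> u4
  u11 = (b.0 + c.0) | ((0 + 0) | (0 + 0)\{a}) has moves -b-> u8, -c-> u8
Q's transition system — 12 states:
  v0 = c.a.(b.0 + c.0) | c.(a.(0 + 0) | (0 + 0)\{a}) has moves -c-> v1, -c-> v2
  v1 = a.(b.0 + c.0) | c.(a.(0 + 0) | (0 + 0)\{a}) has moves -a-> v3, -c-> v4
  v2 = c.a.(b.0 + c.0) | (a.(0 + 0) | (0 + 0)\{a}) has moves -a-> v5, -c-> v4
  v3 = (b.0 + c.0) | c.(a.(0 + 0) | (0 + 0)\{a}) has moves -b-> v6, -c-> v6, -c-> v7
  v4 = a.(b.0 + c.0) | (a.(0 + 0) | (0 + 0)\{a}) has moves -a-> v7, -a-> v8
  v5 = c.a.(b.0 + c.0) | ((0 + 0) | (0 + 0)\{a}) has moves -c-> v8
  v6 = 0 | c.(a.(0 + 0) | (0 + 0)\{a}) has moves -c-> v9
  v7 = (b.0 + c.0) | (a.(0 + 0) | (0 + 0)\{a}) has moves -a-> v10, -b-> v9, -c-> v9
  v8 = a.(b.0 + c.0) | ((0 + 0) | (0 + 0)\{a}) has moves -a-> v10
  v9 = 0 | (a.(0 + 0) | (0 + 0)\{a}) has moves -a-> v11
  v10 = (b.0 + c.0) | ((0 + 0) | (0 + 0)\{a}) has moves -b-> v11, -c-> v11
  v11 = 0 | ((0 + 0) | (0 + 0)\{a}) has moves ∅
Coarsest stable partition (strong bisimilarity classes):
  B0 = {u0}
  B1 = {u1, v6}
  B2 = {u4, v9}
  B3 = {u8, v11}
  B4 = {u2}
  B5 = {u6, v4}
  B6 = {u10, v7}
  B7 = {u11, v10}
  B8 = {u9, v8}
  B9 = {u5}
  B10 = {u3, v1}
  B11 = {u7, v3}
  B12 = {v0}
  B13 = {v2}
  B14 = {v5}
u0 ∈ B0, v0 ∈ B12 → different blocks

P ≁ Q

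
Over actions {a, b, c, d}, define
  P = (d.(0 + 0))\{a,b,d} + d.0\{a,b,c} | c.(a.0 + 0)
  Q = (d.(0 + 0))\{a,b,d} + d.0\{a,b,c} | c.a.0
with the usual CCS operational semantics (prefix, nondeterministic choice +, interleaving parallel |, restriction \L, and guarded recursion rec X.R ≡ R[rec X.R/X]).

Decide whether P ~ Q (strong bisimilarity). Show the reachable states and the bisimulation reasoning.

P's transition system — 6 states:
  u0 = (d.(0 + 0))\{a,b,d} + d.0\{a,b,c} | c.(a.0 + 0) → =c=> u1, =d=> u2
  u1 = d.0\{a,b,c} | (a.0 + 0) → =a=> u3, =d=> u4
  u2 = 0\{a,b,c} | c.(a.0 + 0) → =c=> u4
  u3 = d.0\{a,b,c} | 0 → =d=> u5
  u4 = 0\{a,b,c} | (a.0 + 0) → =a=> u5
  u5 = 0\{a,b,c} | 0 → ·
Q's transition system — 6 states:
  v0 = (d.(0 + 0))\{a,b,d} + d.0\{a,b,c} | c.a.0 → =c=> v1, =d=> v2
  v1 = d.0\{a,b,c} | a.0 → =a=> v3, =d=> v4
  v2 = 0\{a,b,c} | c.a.0 → =c=> v4
  v3 = d.0\{a,b,c} | 0 → =d=> v5
  v4 = 0\{a,b,c} | a.0 → =a=> v5
  v5 = 0\{a,b,c} | 0 → ·
Coarsest stable partition (strong bisimilarity classes):
  B0 = {u0, v0}
  B1 = {u1, v1}
  B2 = {u4, v4}
  B3 = {u5, v5}
  B4 = {u3, v3}
  B5 = {u2, v2}
u0 ∈ B0, v0 ∈ B0 → same block

P ~ Q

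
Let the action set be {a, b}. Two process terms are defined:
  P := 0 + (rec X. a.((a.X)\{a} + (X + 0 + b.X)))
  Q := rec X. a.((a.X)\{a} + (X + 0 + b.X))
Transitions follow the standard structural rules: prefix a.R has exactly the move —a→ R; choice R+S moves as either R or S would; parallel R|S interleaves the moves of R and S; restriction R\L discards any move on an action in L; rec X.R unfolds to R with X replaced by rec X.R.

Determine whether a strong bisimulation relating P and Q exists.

YES

Reachable graph of P (3 states):
  u0 = 0 + (rec X. a.((a.X)\{a} + (X + 0 + b.X))) | —a→ u1
  u1 = (a.(rec X. a.((a.X)\{a} + (X + 0 + b.X))))\{a} + ((rec X. a.((a.X)\{a} + (X + 0 + b.X))) + 0 + b.(rec X. a.((a.X)\{a} + (X + 0 + b.X)))) | —a→ u1, —b→ u2
  u2 = rec X. a.((a.X)\{a} + (X + 0 + b.X)) | —a→ u1
Reachable graph of Q (2 states):
  v0 = rec X. a.((a.X)\{a} + (X + 0 + b.X)) | —a→ v1
  v1 = (a.(rec X. a.((a.X)\{a} + (X + 0 + b.X))))\{a} + ((rec X. a.((a.X)\{a} + (X + 0 + b.X))) + 0 + b.(rec X. a.((a.X)\{a} + (X + 0 + b.X)))) | —a→ v1, —b→ v0
Coarsest stable partition (strong bisimilarity classes):
  B0 = {u0, u2, v0}
  B1 = {u1, v1}
u0 ∈ B0, v0 ∈ B0 → same block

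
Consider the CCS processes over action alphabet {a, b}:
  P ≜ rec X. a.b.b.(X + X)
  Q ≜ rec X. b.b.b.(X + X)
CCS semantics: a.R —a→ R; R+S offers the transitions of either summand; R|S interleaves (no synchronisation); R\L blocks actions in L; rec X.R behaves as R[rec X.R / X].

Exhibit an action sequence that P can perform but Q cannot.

P's transition system — 4 states:
  m0 = rec X. a.b.b.(X + X) | —a→ m1
  m1 = b.b.((rec X. a.b.b.(X + X)) + (rec X. a.b.b.(X + X))) | —b→ m2
  m2 = b.((rec X. a.b.b.(X + X)) + (rec X. a.b.b.(X + X))) | —b→ m3
  m3 = (rec X. a.b.b.(X + X)) + (rec X. a.b.b.(X + X)) | —a→ m1
Q's transition system — 4 states:
  n0 = rec X. b.b.b.(X + X) | —b→ n1
  n1 = b.b.((rec X. b.b.b.(X + X)) + (rec X. b.b.b.(X + X))) | —b→ n2
  n2 = b.((rec X. b.b.b.(X + X)) + (rec X. b.b.b.(X + X))) | —b→ n3
  n3 = (rec X. b.b.b.(X + X)) + (rec X. b.b.b.(X + X)) | —b→ n1
Trace ⟨a⟩ through P, begin at {m0}:
  step 1 (a): {m1}
  — P admits the full trace.
Trace ⟨a⟩ through Q, begin at {n0}:
  step 1 (a): ∅ (Q stuck)

a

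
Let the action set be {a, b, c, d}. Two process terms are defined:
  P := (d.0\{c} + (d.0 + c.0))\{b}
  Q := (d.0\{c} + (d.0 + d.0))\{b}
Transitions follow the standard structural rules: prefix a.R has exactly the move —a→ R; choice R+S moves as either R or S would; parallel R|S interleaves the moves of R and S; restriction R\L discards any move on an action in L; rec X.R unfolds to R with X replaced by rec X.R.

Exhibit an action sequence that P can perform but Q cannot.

c

P's transition system — 3 states:
  p0 = (d.0\{c} + (d.0 + c.0))\{b} :: —c→ p1, —d→ p1, —d→ p2
  p1 = 0\{b} :: stopped
  p2 = 0\{c}\{b} :: stopped
Q's transition system — 3 states:
  q0 = (d.0\{c} + (d.0 + d.0))\{b} :: —d→ q1, —d→ q2
  q1 = 0\{b} :: stopped
  q2 = 0\{c}\{b} :: stopped
Executing c from P (initial set {p0}):
  step 1 (c): {p1}
  — P admits the full trace.
Executing c from Q (initial set {q0}):
  step 1 (c): ∅  — Q cannot continue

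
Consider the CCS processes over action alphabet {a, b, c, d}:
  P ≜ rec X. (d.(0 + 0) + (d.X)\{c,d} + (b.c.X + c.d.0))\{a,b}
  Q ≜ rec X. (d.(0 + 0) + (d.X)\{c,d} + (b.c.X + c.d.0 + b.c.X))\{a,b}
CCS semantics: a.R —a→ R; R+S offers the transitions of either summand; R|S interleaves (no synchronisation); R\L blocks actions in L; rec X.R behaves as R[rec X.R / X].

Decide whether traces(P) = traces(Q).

YES

Reachable graph of P (4 states):
  p0 = rec X. (d.(0 + 0) + (d.X)\{c,d} + (b.c.X + c.d.0))\{a,b} | —c→ p1, —d→ p2
  p1 = (d.0)\{a,b} | —d→ p3
  p2 = (0 + 0)\{a,b} | ∅
  p3 = 0\{a,b} | ∅
Reachable graph of Q (4 states):
  q0 = rec X. (d.(0 + 0) + (d.X)\{c,d} + (b.c.X + c.d.0 + b.c.X))\{a,b} | —c→ q1, —d→ q2
  q1 = (d.0)\{a,b} | —d→ q3
  q2 = (0 + 0)\{a,b} | ∅
  q3 = 0\{a,b} | ∅
Partition-refinement fixed point:
  B0 = {p0, q0}
  B1 = {p2, p3, q2, q3}
  B2 = {p1, q1}
p0 ∈ B0, q0 ∈ B0 → same block
Bisimilar ⇒ trace-equivalent.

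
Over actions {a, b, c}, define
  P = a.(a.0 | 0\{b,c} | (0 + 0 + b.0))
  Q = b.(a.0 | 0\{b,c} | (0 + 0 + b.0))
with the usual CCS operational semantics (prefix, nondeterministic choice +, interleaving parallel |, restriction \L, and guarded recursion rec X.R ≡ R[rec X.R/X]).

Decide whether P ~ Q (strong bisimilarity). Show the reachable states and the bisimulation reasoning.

P ≁ Q

LTS(P): 5 reachable states
  m0 = a.(a.0 | 0\{b,c} | (0 + 0 + b.0)) | ··a··> m1
  m1 = a.0 | 0\{b,c} | (0 + 0 + b.0) | ··a··> m2, ··b··> m3
  m2 = 0 | 0\{b,c} | (0 + 0 + b.0) | ··b··> m4
  m3 = a.0 | 0\{b,c} | 0 | ··a··> m4
  m4 = 0 | 0\{b,c} | 0 | deadlocked
LTS(Q): 5 reachable states
  n0 = b.(a.0 | 0\{b,c} | (0 + 0 + b.0)) | ··b··> n1
  n1 = a.0 | 0\{b,c} | (0 + 0 + b.0) | ··a··> n2, ··b··> n3
  n2 = 0 | 0\{b,c} | (0 + 0 + b.0) | ··b··> n4
  n3 = a.0 | 0\{b,c} | 0 | ··a··> n4
  n4 = 0 | 0\{b,c} | 0 | deadlocked
Partition-refinement fixed point:
  B0 = {m0}
  B1 = {m1, n1}
  B2 = {m3, n3}
  B3 = {m4, n4}
  B4 = {m2, n2}
  B5 = {n0}
m0 ∈ B0, n0 ∈ B5 → different blocks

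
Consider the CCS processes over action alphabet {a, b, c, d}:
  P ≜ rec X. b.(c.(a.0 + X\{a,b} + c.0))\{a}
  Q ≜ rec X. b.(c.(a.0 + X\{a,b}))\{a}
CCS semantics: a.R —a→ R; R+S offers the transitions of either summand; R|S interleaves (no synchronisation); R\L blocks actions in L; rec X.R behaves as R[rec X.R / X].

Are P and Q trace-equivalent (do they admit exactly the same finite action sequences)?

Reachable graph of P (4 states):
  u0 = rec X. b.(c.(a.0 + X\{a,b} + c.0))\{a} ⊢ =b=> u1
  u1 = (c.(a.0 + (rec X. b.(c.(a.0 + X\{a,b} + c.0))\{a})\{a,b} + c.0))\{a} ⊢ =c=> u2
  u2 = (a.0 + (rec X. b.(c.(a.0 + X\{a,b} + c.0))\{a})\{a,b} + c.0)\{a} ⊢ =c=> u3
  u3 = 0\{a} ⊢ stopped
Reachable graph of Q (3 states):
  v0 = rec X. b.(c.(a.0 + X\{a,b}))\{a} ⊢ =b=> v1
  v1 = (c.(a.0 + (rec X. b.(c.(a.0 + X\{a,b}))\{a})\{a,b}))\{a} ⊢ =c=> v2
  v2 = (a.0 + (rec X. b.(c.(a.0 + X\{a,b}))\{a})\{a,b})\{a} ⊢ stopped
Executing bcc from P (initial set {u0}):
  [1] b ⇒ {u1}
  [2] c ⇒ {u2}
  [3] c ⇒ {u3}
  — P admits the full trace.
Executing bcc from Q (initial set {v0}):
  [1] b ⇒ {v1}
  [2] c ⇒ {v2}
  [3] c ⇒ ∅ (Q stuck)

NO — witness ⟨bcc⟩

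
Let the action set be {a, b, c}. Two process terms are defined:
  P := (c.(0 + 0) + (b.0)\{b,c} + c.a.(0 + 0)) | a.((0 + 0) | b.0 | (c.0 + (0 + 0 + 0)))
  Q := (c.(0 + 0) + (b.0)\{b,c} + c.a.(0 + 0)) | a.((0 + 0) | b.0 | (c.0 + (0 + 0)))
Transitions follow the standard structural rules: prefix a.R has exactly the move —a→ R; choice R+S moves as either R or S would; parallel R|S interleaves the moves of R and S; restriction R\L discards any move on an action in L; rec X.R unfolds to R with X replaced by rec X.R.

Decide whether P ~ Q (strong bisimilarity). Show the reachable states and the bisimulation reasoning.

P's transition system — 15 states:
  s0 = (c.(0 + 0) + (b.0)\{b,c} + c.a.(0 + 0)) | a.((0 + 0) | b.0 | (c.0 + (0 + 0 + 0))) ⊢ =a=> s1, =c=> s2, =c=> s3
  s1 = (c.(0 + 0) + (b.0)\{b,c} + c.a.(0 + 0)) | ((0 + 0) | b.0 | (c.0 + (0 + 0 + 0))) ⊢ =b=> s4, =c=> s5, =c=> s6, =c=> s7
  s2 = (0 + 0) | a.((0 + 0) | b.0 | (c.0 + (0 + 0 + 0))) ⊢ =a=> s5
  s3 = a.(0 + 0) | a.((0 + 0) | b.0 | (c.0 + (0 + 0 + 0))) ⊢ =a=> s2, =a=> s7
  s4 = (c.(0 + 0) + (b.0)\{b,c} + c.a.(0 + 0)) | ((0 + 0) | 0 | (c.0 + (0 + 0 + 0))) ⊢ =c=> s10, =c=> s8, =c=> s9
  s5 = (0 + 0) | ((0 + 0) | b.0 | (c.0 + (0 + 0 + 0))) ⊢ =b=> s8, =c=> s11
  s6 = (c.(0 + 0) + (b.0)\{b,c} + c.a.(0 + 0)) | ((0 + 0) | b.0 | 0) ⊢ =b=> s9, =c=> s11, =c=> s12
  s7 = a.(0 + 0) | ((0 + 0) | b.0 | (c.0 + (0 + 0 + 0))) ⊢ =a=> s5, =b=> s10, =c=> s12
  s8 = (0 + 0) | ((0 + 0) | 0 | (c.0 + (0 + 0 + 0))) ⊢ =c=> s13
  s9 = (c.(0 + 0) + (b.0)\{b,c} + c.a.(0 + 0)) | ((0 + 0) | 0 | 0) ⊢ =c=> s13, =c=> s14
  s10 = a.(0 + 0) | ((0 + 0) | 0 | (c.0 + (0 + 0 + 0))) ⊢ =a=> s8, =c=> s14
  s11 = (0 + 0) | ((0 + 0) | b.0 | 0) ⊢ =b=> s13
  s12 = a.(0 + 0) | ((0 + 0) | b.0 | 0) ⊢ =a=> s11, =b=> s14
  s13 = (0 + 0) | ((0 + 0) | 0 | 0) ⊢ ∅
  s14 = a.(0 + 0) | ((0 + 0) | 0 | 0) ⊢ =a=> s13
Q's transition system — 15 states:
  t0 = (c.(0 + 0) + (b.0)\{b,c} + c.a.(0 + 0)) | a.((0 + 0) | b.0 | (c.0 + (0 + 0))) ⊢ =a=> t1, =c=> t2, =c=> t3
  t1 = (c.(0 + 0) + (b.0)\{b,c} + c.a.(0 + 0)) | ((0 + 0) | b.0 | (c.0 + (0 + 0))) ⊢ =b=> t4, =c=> t5, =c=> t6, =c=> t7
  t2 = (0 + 0) | a.((0 + 0) | b.0 | (c.0 + (0 + 0))) ⊢ =a=> t5
  t3 = a.(0 + 0) | a.((0 + 0) | b.0 | (c.0 + (0 + 0))) ⊢ =a=> t2, =a=> t7
  t4 = (c.(0 + 0) + (b.0)\{b,c} + c.a.(0 + 0)) | ((0 + 0) | 0 | (c.0 + (0 + 0))) ⊢ =c=> t10, =c=> t8, =c=> t9
  t5 = (0 + 0) | ((0 + 0) | b.0 | (c.0 + (0 + 0))) ⊢ =b=> t8, =c=> t11
  t6 = (c.(0 + 0) + (b.0)\{b,c} + c.a.(0 + 0)) | ((0 + 0) | b.0 | 0) ⊢ =b=> t9, =c=> t11, =c=> t12
  t7 = a.(0 + 0) | ((0 + 0) | b.0 | (c.0 + (0 + 0))) ⊢ =a=> t5, =b=> t10, =c=> t12
  t8 = (0 + 0) | ((0 + 0) | 0 | (c.0 + (0 + 0))) ⊢ =c=> t13
  t9 = (c.(0 + 0) + (b.0)\{b,c} + c.a.(0 + 0)) | ((0 + 0) | 0 | 0) ⊢ =c=> t13, =c=> t14
  t10 = a.(0 + 0) | ((0 + 0) | 0 | (c.0 + (0 + 0))) ⊢ =a=> t8, =c=> t14
  t11 = (0 + 0) | ((0 + 0) | b.0 | 0) ⊢ =b=> t13
  t12 = a.(0 + 0) | ((0 + 0) | b.0 | 0) ⊢ =a=> t11, =b=> t14
  t13 = (0 + 0) | ((0 + 0) | 0 | 0) ⊢ ∅
  t14 = a.(0 + 0) | ((0 + 0) | 0 | 0) ⊢ =a=> t13
Bisimilarity quotient blocks:
  B0 = {s0, t0}
  B1 = {s2, t2}
  B2 = {s5, t5}
  B3 = {s11, t11}
  B4 = {s13, t13}
  B5 = {s8, t8}
  B6 = {s1, t1}
  B7 = {s4, t4}
  B8 = {s10, t10}
  B9 = {s14, t14}
  B10 = {s9, t9}
  B11 = {s6, t6}
  B12 = {s12, t12}
  B13 = {s7, t7}
  B14 = {s3, t3}
s0 ∈ B0, t0 ∈ B0 → same block

bisimilar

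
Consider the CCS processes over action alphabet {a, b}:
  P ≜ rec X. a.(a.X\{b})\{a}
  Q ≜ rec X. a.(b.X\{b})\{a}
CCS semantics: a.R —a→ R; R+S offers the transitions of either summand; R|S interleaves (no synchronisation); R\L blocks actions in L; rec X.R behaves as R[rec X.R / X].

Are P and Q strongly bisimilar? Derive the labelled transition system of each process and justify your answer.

Reachable graph of P (2 states):
  u0 = rec X. a.(a.X\{b})\{a} :: =a=> u1
  u1 = (a.(rec X. a.(a.X\{b})\{a})\{b})\{a} :: ·
Reachable graph of Q (3 states):
  v0 = rec X. a.(b.X\{b})\{a} :: =a=> v1
  v1 = (b.(rec X. a.(b.X\{b})\{a})\{b})\{a} :: =b=> v2
  v2 = (rec X. a.(b.X\{b})\{a})\{b}\{a} :: ·
Partition-refinement fixed point:
  B0 = {u0}
  B1 = {u1, v2}
  B2 = {v0}
  B3 = {v1}
u0 ∈ B0, v0 ∈ B2 → different blocks

not bisimilar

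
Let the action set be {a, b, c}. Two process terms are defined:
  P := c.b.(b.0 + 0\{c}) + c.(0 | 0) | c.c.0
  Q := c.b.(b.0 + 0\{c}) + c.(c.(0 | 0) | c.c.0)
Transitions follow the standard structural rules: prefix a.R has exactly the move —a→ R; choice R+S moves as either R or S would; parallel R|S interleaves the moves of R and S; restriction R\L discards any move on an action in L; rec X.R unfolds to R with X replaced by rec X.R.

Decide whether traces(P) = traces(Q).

Reachable graph of P (9 states):
  s0 = c.b.(b.0 + 0\{c}) + c.(0 | 0) | c.c.0 has moves -c-> s1, -c-> s2, -c-> s3
  s1 = 0 | 0 | c.c.0 has moves -c-> s4
  s2 = b.(b.0 + 0\{c}) has moves -b-> s5
  s3 = c.(0 | 0) | c.0 has moves -c-> s4, -c-> s6
  s4 = 0 | 0 | c.0 has moves -c-> s7
  s5 = b.0 + 0\{c} has moves -b-> s8
  s6 = c.(0 | 0) | 0 has moves -c-> s7
  s7 = 0 | 0 | 0 has moves deadlocked
  s8 = 0 has moves deadlocked
Reachable graph of Q (10 states):
  t0 = c.b.(b.0 + 0\{c}) + c.(c.(0 | 0) | c.c.0) has moves -c-> t1, -c-> t2
  t1 = b.(b.0 + 0\{c}) has moves -b-> t3
  t2 = c.(0 | 0) | c.c.0 has moves -c-> t4, -c-> t5
  t3 = b.0 + 0\{c} has moves -b-> t6
  t4 = 0 | 0 | c.c.0 has moves -c-> t7
  t5 = c.(0 | 0) | c.0 has moves -c-> t7, -c-> t8
  t6 = 0 has moves deadlocked
  t7 = 0 | 0 | c.0 has moves -c-> t9
  t8 = c.(0 | 0) | 0 has moves -c-> t9
  t9 = 0 | 0 | 0 has moves deadlocked
Executing cccc from Q (initial set {t0}):
  [1] c ⇒ {t1, t2}
  [2] c ⇒ {t4, t5}
  [3] c ⇒ {t7, t8}
  [4] c ⇒ {t9}
  ✓ Q
Executing cccc from P (initial set {s0}):
  [1] c ⇒ {s1, s2, s3}
  [2] c ⇒ {s4, s6}
  [3] c ⇒ {s7}
  [4] c ⇒ ∅ (P stuck)

trace-distinct — witness ⟨cccc⟩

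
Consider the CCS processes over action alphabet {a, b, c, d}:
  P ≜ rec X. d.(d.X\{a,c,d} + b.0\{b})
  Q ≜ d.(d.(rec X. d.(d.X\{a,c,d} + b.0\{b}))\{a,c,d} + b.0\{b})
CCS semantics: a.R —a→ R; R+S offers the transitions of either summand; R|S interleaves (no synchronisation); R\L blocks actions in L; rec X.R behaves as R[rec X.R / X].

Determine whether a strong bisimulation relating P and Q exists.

Reachable graph of P (4 states):
  s0 = rec X. d.(d.X\{a,c,d} + b.0\{b}) ⊢ --d--▸ s1
  s1 = d.(rec X. d.(d.X\{a,c,d} + b.0\{b}))\{a,c,d} + b.0\{b} ⊢ --b--▸ s2, --d--▸ s3
  s2 = 0\{b} ⊢ ∅
  s3 = (rec X. d.(d.X\{a,c,d} + b.0\{b}))\{a,c,d} ⊢ ∅
Reachable graph of Q (4 states):
  t0 = d.(d.(rec X. d.(d.X\{a,c,d} + b.0\{b}))\{a,c,d} + b.0\{b}) ⊢ --d--▸ t1
  t1 = d.(rec X. d.(d.X\{a,c,d} + b.0\{b}))\{a,c,d} + b.0\{b} ⊢ --b--▸ t2, --d--▸ t3
  t2 = 0\{b} ⊢ ∅
  t3 = (rec X. d.(d.X\{a,c,d} + b.0\{b}))\{a,c,d} ⊢ ∅
Coarsest stable partition (strong bisimilarity classes):
  B0 = {s0, t0}
  B1 = {s1, t1}
  B2 = {s2, s3, t2, t3}
s0 ∈ B0, t0 ∈ B0 → same block

bisimilar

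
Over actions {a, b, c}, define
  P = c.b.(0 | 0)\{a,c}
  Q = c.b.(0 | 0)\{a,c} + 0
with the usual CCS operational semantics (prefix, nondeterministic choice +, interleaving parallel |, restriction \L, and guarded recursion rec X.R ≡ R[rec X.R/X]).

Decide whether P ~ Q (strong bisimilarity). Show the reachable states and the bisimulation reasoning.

YES

Reachable graph of P (3 states):
  u0 = c.b.(0 | 0)\{a,c} | —c→ u1
  u1 = b.(0 | 0)\{a,c} | —b→ u2
  u2 = (0 | 0)\{a,c} | ·
Reachable graph of Q (3 states):
  v0 = c.b.(0 | 0)\{a,c} + 0 | —c→ v1
  v1 = b.(0 | 0)\{a,c} | —b→ v2
  v2 = (0 | 0)\{a,c} | ·
Coarsest stable partition (strong bisimilarity classes):
  B0 = {u0, v0}
  B1 = {u1, v1}
  B2 = {u2, v2}
u0 ∈ B0, v0 ∈ B0 → same block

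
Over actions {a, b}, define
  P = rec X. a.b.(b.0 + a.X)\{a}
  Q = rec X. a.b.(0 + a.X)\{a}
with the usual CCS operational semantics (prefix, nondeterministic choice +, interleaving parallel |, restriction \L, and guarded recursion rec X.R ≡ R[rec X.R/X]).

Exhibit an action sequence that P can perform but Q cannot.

abb

P's transition system — 4 states:
  u0 = rec X. a.b.(b.0 + a.X)\{a} ⊢ ··a··> u1
  u1 = b.(b.0 + a.(rec X. a.b.(b.0 + a.X)\{a}))\{a} ⊢ ··b··> u2
  u2 = (b.0 + a.(rec X. a.b.(b.0 + a.X)\{a}))\{a} ⊢ ··b··> u3
  u3 = 0\{a} ⊢ stopped
Q's transition system — 3 states:
  v0 = rec X. a.b.(0 + a.X)\{a} ⊢ ··a··> v1
  v1 = b.(0 + a.(rec X. a.b.(0 + a.X)\{a}))\{a} ⊢ ··b··> v2
  v2 = (0 + a.(rec X. a.b.(0 + a.X)\{a}))\{a} ⊢ stopped
Executing abb from P (initial set {u0}):
  after a @ step 1: {u1}
  after b @ step 2: {u2}
  after b @ step 3: {u3}
  ✓ P
Executing abb from Q (initial set {v0}):
  after a @ step 1: {v1}
  after b @ step 2: {v2}
  after b @ step 3: ∅ (Q stuck)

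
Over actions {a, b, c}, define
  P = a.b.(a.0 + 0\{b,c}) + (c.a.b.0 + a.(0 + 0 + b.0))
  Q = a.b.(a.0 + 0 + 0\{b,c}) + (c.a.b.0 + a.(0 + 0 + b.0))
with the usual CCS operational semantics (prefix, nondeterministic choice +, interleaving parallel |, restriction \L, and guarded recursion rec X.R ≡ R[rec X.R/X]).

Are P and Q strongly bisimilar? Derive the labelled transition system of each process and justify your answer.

P ~ Q

Reachable graph of P (7 states):
  u0 = a.b.(a.0 + 0\{b,c}) + (c.a.b.0 + a.(0 + 0 + b.0)) → -a-> u1, -a-> u2, -c-> u3
  u1 = 0 + 0 + b.0 → -b-> u4
  u2 = b.(a.0 + 0\{b,c}) → -b-> u5
  u3 = a.b.0 → -a-> u6
  u4 = 0 → ∅
  u5 = a.0 + 0\{b,c} → -a-> u4
  u6 = b.0 → -b-> u4
Reachable graph of Q (7 states):
  v0 = a.b.(a.0 + 0 + 0\{b,c}) + (c.a.b.0 + a.(0 + 0 + b.0)) → -a-> v1, -a-> v2, -c-> v3
  v1 = 0 + 0 + b.0 → -b-> v4
  v2 = b.(a.0 + 0 + 0\{b,c}) → -b-> v5
  v3 = a.b.0 → -a-> v6
  v4 = 0 → ∅
  v5 = a.0 + 0 + 0\{b,c} → -a-> v4
  v6 = b.0 → -b-> v4
Coarsest stable partition (strong bisimilarity classes):
  B0 = {u0, v0}
  B1 = {u1, u6, v1, v6}
  B2 = {u4, v4}
  B3 = {u2, v2}
  B4 = {u5, v5}
  B5 = {u3, v3}
u0 ∈ B0, v0 ∈ B0 → same block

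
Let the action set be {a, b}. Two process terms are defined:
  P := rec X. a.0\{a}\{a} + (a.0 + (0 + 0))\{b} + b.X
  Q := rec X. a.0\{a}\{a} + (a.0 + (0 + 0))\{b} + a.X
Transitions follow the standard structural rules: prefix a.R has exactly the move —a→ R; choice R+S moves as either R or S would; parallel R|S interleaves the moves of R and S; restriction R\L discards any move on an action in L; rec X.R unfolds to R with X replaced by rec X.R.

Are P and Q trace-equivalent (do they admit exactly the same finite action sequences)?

trace-distinct — witness ⟨b⟩

P's transition system — 3 states:
  s0 = rec X. a.0\{a}\{a} + (a.0 + (0 + 0))\{b} + b.X ⊢ =a=> s1, =a=> s2, =b=> s0
  s1 = 0\{a}\{a} ⊢ ∅
  s2 = 0\{b} ⊢ ∅
Q's transition system — 3 states:
  t0 = rec X. a.0\{a}\{a} + (a.0 + (0 + 0))\{b} + a.X ⊢ =a=> t0, =a=> t1, =a=> t2
  t1 = 0\{a}\{a} ⊢ ∅
  t2 = 0\{b} ⊢ ∅
Executing b from P (initial set {s0}):
  after b @ step 1: {s0}
  P completes σ.
Executing b from Q (initial set {t0}):
  after b @ step 1: ∅ (Q stuck)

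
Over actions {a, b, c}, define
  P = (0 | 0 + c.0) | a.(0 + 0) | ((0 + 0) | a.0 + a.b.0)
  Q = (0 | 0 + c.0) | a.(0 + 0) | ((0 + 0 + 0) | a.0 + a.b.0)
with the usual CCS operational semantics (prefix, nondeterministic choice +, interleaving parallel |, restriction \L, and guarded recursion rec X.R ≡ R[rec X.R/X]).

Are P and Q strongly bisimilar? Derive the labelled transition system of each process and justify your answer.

P's transition system — 16 states:
  s0 = (0 | 0 + c.0) | a.(0 + 0) | ((0 + 0) | a.0 + a.b.0) :: =a=> s1, =a=> s2, =a=> s3, =c=> s4
  s1 = (0 | 0 + c.0) | (0 + 0) | ((0 + 0) | a.0 + a.b.0) :: =a=> s5, =a=> s6, =c=> s7
  s2 = (0 | 0 + c.0) | a.(0 + 0) | ((0 + 0) | 0) :: =a=> s5, =c=> s8
  s3 = (0 | 0 + c.0) | a.(0 + 0) | b.0 :: =a=> s6, =b=> s9, =c=> s10
  s4 = 0 | a.(0 + 0) | ((0 + 0) | a.0 + a.b.0) :: =a=> s10, =a=> s7, =a=> s8
  s5 = (0 | 0 + c.0) | (0 + 0) | ((0 + 0) | 0) :: =c=> s11
  s6 = (0 | 0 + c.0) | (0 + 0) | b.0 :: =b=> s12, =c=> s13
  s7 = 0 | (0 + 0) | ((0 + 0) | a.0 + a.b.0) :: =a=> s11, =a=> s13
  s8 = 0 | a.(0 + 0) | ((0 + 0) | 0) :: =a=> s11
  s9 = (0 | 0 + c.0) | a.(0 + 0) | 0 :: =a=> s12, =c=> s14
  s10 = 0 | a.(0 + 0) | b.0 :: =a=> s13, =b=> s14
  s11 = 0 | (0 + 0) | ((0 + 0) | 0) :: ∅
  s12 = (0 | 0 + c.0) | (0 + 0) | 0 :: =c=> s15
  s13 = 0 | (0 + 0) | b.0 :: =b=> s15
  s14 = 0 | a.(0 + 0) | 0 :: =a=> s15
  s15 = 0 | (0 + 0) | 0 :: ∅
Q's transition system — 16 states:
  t0 = (0 | 0 + c.0) | a.(0 + 0) | ((0 + 0 + 0) | a.0 + a.b.0) :: =a=> t1, =a=> t2, =a=> t3, =c=> t4
  t1 = (0 | 0 + c.0) | (0 + 0) | ((0 + 0 + 0) | a.0 + a.b.0) :: =a=> t5, =a=> t6, =c=> t7
  t2 = (0 | 0 + c.0) | a.(0 + 0) | ((0 + 0 + 0) | 0) :: =a=> t5, =c=> t8
  t3 = (0 | 0 + c.0) | a.(0 + 0) | b.0 :: =a=> t6, =b=> t9, =c=> t10
  t4 = 0 | a.(0 + 0) | ((0 + 0 + 0) | a.0 + a.b.0) :: =a=> t10, =a=> t7, =a=> t8
  t5 = (0 | 0 + c.0) | (0 + 0) | ((0 + 0 + 0) | 0) :: =c=> t11
  t6 = (0 | 0 + c.0) | (0 + 0) | b.0 :: =b=> t12, =c=> t13
  t7 = 0 | (0 + 0) | ((0 + 0 + 0) | a.0 + a.b.0) :: =a=> t11, =a=> t13
  t8 = 0 | a.(0 + 0) | ((0 + 0 + 0) | 0) :: =a=> t11
  t9 = (0 | 0 + c.0) | a.(0 + 0) | 0 :: =a=> t12, =c=> t14
  t10 = 0 | a.(0 + 0) | b.0 :: =a=> t13, =b=> t14
  t11 = 0 | (0 + 0) | ((0 + 0 + 0) | 0) :: ∅
  t12 = (0 | 0 + c.0) | (0 + 0) | 0 :: =c=> t15
  t13 = 0 | (0 + 0) | b.0 :: =b=> t15
  t14 = 0 | a.(0 + 0) | 0 :: =a=> t15
  t15 = 0 | (0 + 0) | 0 :: ∅
Partition-refinement fixed point:
  B0 = {s0, t0}
  B1 = {s2, s9, t2, t9}
  B2 = {s14, s8, t14, t8}
  B3 = {s11, s15, t11, t15}
  B4 = {s12, s5, t12, t5}
  B5 = {s3, t3}
  B6 = {s6, t6}
  B7 = {s13, t13}
  B8 = {s10, t10}
  B9 = {s1, t1}
  B10 = {s7, t7}
  B11 = {s4, t4}
s0 ∈ B0, t0 ∈ B0 → same block

P ~ Q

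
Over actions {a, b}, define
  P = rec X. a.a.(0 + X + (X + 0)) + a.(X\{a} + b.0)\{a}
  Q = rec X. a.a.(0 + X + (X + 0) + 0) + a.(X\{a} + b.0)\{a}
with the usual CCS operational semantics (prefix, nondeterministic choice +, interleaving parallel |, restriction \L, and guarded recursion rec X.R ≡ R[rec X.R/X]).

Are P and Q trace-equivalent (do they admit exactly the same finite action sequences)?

YES

Reachable graph of P (5 states):
  s0 = rec X. a.a.(0 + X + (X + 0)) + a.(X\{a} + b.0)\{a} | --a--▸ s1, --a--▸ s2
  s1 = ((rec X. a.a.(0 + X + (X + 0)) + a.(X\{a} + b.0)\{a})\{a} + b.0)\{a} | --b--▸ s3
  s2 = a.(0 + (rec X. a.a.(0 + X + (X + 0)) + a.(X\{a} + b.0)\{a}) + ((rec X. a.a.(0 + X + (X + 0)) + a.(X\{a} + b.0)\{a}) + 0)) | --a--▸ s4
  s3 = 0\{a} | (no moves)
  s4 = 0 + (rec X. a.a.(0 + X + (X + 0)) + a.(X\{a} + b.0)\{a}) + ((rec X. a.a.(0 + X + (X + 0)) + a.(X\{a} + b.0)\{a}) + 0) | --a--▸ s1, --a--▸ s2
Reachable graph of Q (5 states):
  t0 = rec X. a.a.(0 + X + (X + 0) + 0) + a.(X\{a} + b.0)\{a} | --a--▸ t1, --a--▸ t2
  t1 = ((rec X. a.a.(0 + X + (X + 0) + 0) + a.(X\{a} + b.0)\{a})\{a} + b.0)\{a} | --b--▸ t3
  t2 = a.(0 + (rec X. a.a.(0 + X + (X + 0) + 0) + a.(X\{a} + b.0)\{a}) + ((rec X. a.a.(0 + X + (X + 0) + 0) + a.(X\{a} + b.0)\{a}) + 0) + 0) | --a--▸ t4
  t3 = 0\{a} | (no moves)
  t4 = 0 + (rec X. a.a.(0 + X + (X + 0) + 0) + a.(X\{a} + b.0)\{a}) + ((rec X. a.a.(0 + X + (X + 0) + 0) + a.(X\{a} + b.0)\{a}) + 0) + 0 | --a--▸ t1, --a--▸ t2
Coarsest stable partition (strong bisimilarity classes):
  B0 = {s0, s4, t0, t4}
  B1 = {s1, t1}
  B2 = {s3, t3}
  B3 = {s2, t2}
s0 ∈ B0, t0 ∈ B0 → same block
Bisimilar ⇒ trace-equivalent.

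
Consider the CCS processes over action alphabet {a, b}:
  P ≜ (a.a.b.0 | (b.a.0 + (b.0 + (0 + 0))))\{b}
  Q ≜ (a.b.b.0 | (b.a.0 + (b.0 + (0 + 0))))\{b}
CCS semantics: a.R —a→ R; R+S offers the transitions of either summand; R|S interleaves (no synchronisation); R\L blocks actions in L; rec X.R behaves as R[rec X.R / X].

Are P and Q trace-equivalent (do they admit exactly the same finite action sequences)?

traces(P) ≠ traces(Q) — witness ⟨aa⟩

P's transition system — 3 states:
  p0 = (a.a.b.0 | (b.a.0 + (b.0 + (0 + 0))))\{b} has moves --a--▸ p1
  p1 = (a.b.0 | (b.a.0 + (b.0 + (0 + 0))))\{b} has moves --a--▸ p2
  p2 = (b.0 | (b.a.0 + (b.0 + (0 + 0))))\{b} has moves (no moves)
Q's transition system — 2 states:
  q0 = (a.b.b.0 | (b.a.0 + (b.0 + (0 + 0))))\{b} has moves --a--▸ q1
  q1 = (b.b.0 | (b.a.0 + (b.0 + (0 + 0))))\{b} has moves (no moves)
Run σ = ⟨aa⟩ on P: start {p0}
  [1] a ⇒ {p1}
  [2] a ⇒ {p2}
  ✓ P
Run σ = ⟨aa⟩ on Q: start {q0}
  [1] a ⇒ {q1}
  [2] a ⇒ no successor for Q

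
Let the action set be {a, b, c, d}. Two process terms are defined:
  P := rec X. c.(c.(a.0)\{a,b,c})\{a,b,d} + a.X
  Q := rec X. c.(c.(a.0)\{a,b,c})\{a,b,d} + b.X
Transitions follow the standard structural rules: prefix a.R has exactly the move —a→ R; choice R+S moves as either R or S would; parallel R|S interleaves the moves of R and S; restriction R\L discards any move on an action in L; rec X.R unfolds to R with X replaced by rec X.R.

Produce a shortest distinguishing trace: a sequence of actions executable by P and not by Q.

LTS(P): 3 reachable states
  m0 = rec X. c.(c.(a.0)\{a,b,c})\{a,b,d} + a.X → =a=> m0, =c=> m1
  m1 = (c.(a.0)\{a,b,c})\{a,b,d} → =c=> m2
  m2 = (a.0)\{a,b,c}\{a,b,d} → ·
LTS(Q): 3 reachable states
  n0 = rec X. c.(c.(a.0)\{a,b,c})\{a,b,d} + b.X → =b=> n0, =c=> n1
  n1 = (c.(a.0)\{a,b,c})\{a,b,d} → =c=> n2
  n2 = (a.0)\{a,b,c}\{a,b,d} → ·
Executing a from P (initial set {m0}):
  step 1 (a): {m0}
  P completes σ.
Executing a from Q (initial set {n0}):
  step 1 (a): ∅ (Q stuck)

a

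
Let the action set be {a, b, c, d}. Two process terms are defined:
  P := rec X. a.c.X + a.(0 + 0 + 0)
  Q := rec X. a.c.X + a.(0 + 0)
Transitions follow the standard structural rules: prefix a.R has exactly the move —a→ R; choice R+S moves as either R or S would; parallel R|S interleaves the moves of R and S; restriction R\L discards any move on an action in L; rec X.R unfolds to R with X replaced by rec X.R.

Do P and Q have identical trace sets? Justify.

traces(P) = traces(Q)

LTS(P): 3 reachable states
  s0 = rec X. a.c.X + a.(0 + 0 + 0) ⊢ —a→ s1, —a→ s2
  s1 = 0 + 0 + 0 ⊢ stopped
  s2 = c.(rec X. a.c.X + a.(0 + 0 + 0)) ⊢ —c→ s0
LTS(Q): 3 reachable states
  t0 = rec X. a.c.X + a.(0 + 0) ⊢ —a→ t1, —a→ t2
  t1 = 0 + 0 ⊢ stopped
  t2 = c.(rec X. a.c.X + a.(0 + 0)) ⊢ —c→ t0
Partition-refinement fixed point:
  B0 = {s0, t0}
  B1 = {s1, t1}
  B2 = {s2, t2}
s0 ∈ B0, t0 ∈ B0 → same block
Bisimilar ⇒ trace-equivalent.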